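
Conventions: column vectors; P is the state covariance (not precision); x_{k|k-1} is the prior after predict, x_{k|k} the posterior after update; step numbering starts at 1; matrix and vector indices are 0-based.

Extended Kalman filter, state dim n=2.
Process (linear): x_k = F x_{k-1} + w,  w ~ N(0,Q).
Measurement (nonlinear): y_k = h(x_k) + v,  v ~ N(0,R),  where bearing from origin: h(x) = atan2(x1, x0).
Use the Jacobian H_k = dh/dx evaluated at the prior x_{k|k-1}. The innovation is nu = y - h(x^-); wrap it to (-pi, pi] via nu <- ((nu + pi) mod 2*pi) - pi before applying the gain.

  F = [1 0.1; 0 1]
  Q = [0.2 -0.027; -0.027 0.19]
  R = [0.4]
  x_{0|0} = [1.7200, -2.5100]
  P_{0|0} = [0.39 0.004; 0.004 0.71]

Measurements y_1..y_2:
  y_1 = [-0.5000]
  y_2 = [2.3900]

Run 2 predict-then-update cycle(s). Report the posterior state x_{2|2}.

x_post = [0.1281, -3.5049]

step 1: x^-=[1.4690, -2.5100]  P^-=[0.5979 0.0480; 0.0480 0.9000]  H_jac=[0.2968 0.1737]  S=[0.4848]  K=[0.3832; 0.3518]  nu=[0.5413]  x^+=[1.6764, -2.3196]  P^+=[0.5267 -0.0174; -0.0174 0.8400]
step 2: x^-=[1.4445, -2.3196]  P^-=[0.7316 0.0396; 0.0396 1.0300]  H_jac=[0.3106 0.1935]  S=[0.5139]  K=[0.4572; 0.4117]  nu=[-2.8794]  x^+=[0.1281, -3.5049]  P^+=[0.6242 -0.0571; -0.0571 0.9429]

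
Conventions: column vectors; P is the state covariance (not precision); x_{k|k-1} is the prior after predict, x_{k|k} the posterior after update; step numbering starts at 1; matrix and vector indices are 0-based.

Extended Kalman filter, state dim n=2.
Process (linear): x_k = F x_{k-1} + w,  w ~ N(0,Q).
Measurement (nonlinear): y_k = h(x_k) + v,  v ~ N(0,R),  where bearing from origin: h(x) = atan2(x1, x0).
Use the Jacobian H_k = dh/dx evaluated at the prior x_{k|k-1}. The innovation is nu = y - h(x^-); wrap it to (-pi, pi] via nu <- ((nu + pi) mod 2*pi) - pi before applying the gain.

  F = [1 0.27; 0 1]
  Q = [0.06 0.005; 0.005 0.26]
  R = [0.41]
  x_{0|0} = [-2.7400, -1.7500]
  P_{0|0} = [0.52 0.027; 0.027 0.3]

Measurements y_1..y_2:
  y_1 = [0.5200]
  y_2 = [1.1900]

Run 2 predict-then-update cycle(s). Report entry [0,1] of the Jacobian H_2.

H_jac[0,1] = -0.2469

step 1: x^-=[-3.2125, -1.7500]  P^-=[0.6164 0.1130; 0.1130 0.5600]  H_jac=[0.1308 -0.2400]  S=[0.4457]  K=[0.1200; -0.2684]  nu=[-3.1204]  x^+=[-3.5869, -0.9123]  P^+=[0.6100 0.1274; 0.1274 0.5279]
step 2: x^-=[-3.8333, -0.9123]  P^-=[0.7773 0.2749; 0.2749 0.7879]  H_jac=[0.0588 -0.2469]  S=[0.4527]  K=[-0.0490; -0.3940]  nu=[-2.1853]  x^+=[-3.7262, -0.0514]  P^+=[0.7762 0.2661; 0.2661 0.7176]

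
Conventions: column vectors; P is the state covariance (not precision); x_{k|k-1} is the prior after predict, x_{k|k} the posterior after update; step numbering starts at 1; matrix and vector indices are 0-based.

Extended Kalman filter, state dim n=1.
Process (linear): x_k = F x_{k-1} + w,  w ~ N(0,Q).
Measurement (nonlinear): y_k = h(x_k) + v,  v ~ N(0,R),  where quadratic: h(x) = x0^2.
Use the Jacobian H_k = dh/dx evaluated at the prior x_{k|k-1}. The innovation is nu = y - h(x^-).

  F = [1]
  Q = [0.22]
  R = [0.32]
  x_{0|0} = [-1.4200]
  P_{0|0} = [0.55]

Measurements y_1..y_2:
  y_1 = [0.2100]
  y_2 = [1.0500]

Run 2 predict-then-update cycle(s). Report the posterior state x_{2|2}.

x_post = [-0.9763]

step 1: x^-=[-1.4200]  P^-=[0.7700]  H_jac=[-2.8400]  S=[6.5305]  K=[-0.3349]  nu=[-1.8064]  x^+=[-0.8151]  P^+=[0.0377]
step 2: x^-=[-0.8151]  P^-=[0.2577]  H_jac=[-1.6302]  S=[1.0050]  K=[-0.4181]  nu=[0.3856]  x^+=[-0.9763]  P^+=[0.0821]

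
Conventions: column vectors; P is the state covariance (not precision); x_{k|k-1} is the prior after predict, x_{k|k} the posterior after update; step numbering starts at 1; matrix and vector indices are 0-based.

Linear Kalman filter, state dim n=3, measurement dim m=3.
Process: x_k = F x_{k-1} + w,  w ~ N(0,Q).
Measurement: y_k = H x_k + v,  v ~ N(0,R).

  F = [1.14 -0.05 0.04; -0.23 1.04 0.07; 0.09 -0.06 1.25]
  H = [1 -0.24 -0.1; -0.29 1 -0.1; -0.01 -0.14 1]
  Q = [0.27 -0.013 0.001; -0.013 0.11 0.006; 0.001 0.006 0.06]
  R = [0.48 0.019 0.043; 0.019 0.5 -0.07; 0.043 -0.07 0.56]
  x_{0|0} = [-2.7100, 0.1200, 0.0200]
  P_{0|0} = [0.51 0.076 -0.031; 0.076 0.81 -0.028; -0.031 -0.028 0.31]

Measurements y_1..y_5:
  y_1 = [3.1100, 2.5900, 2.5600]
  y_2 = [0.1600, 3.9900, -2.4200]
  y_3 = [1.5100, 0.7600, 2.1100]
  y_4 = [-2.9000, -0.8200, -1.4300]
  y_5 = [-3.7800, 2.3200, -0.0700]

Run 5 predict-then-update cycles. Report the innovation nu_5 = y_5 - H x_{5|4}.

step 1: x^-=[-3.0946, 0.7495, -0.2261]  P^-=[0.9239 -0.1002 0.0232; -0.1002 0.9752 -0.0474; 0.0232 -0.0474 0.5478]  S=[1.5068 -0.5828 0.0595; -0.5828 1.6273 -0.3165; 0.0595 -0.3165 1.1396]  K=[0.6259 -0.0054 -0.0096; 0.0251 0.6316 0.0136; -0.0251 0.0200 0.4932]  nu=[6.3619, 0.9205, 2.8601]  x^+=[0.8549, 1.5292, 1.0431]  P^+=[0.3303 0.1097 0.0406; 0.1097 0.3486 0.0144; 0.0406 0.0144 0.2761]
step 2: x^-=[0.9399, 1.4667, 1.2890]  P^-=[0.6917 0.0178 0.0988; 0.0178 0.4542 0.0206; 0.0988 0.0206 0.5012]  S=[1.1756 -0.2751 0.0930; -0.2751 1.0087 -0.1888; 0.0930 -0.1888 1.0625]  K=[0.5668 -0.0310 0.0290; 0.0246 0.4570 0.0384; 0.0075 0.0329 0.4733]  nu=[-0.2990, 2.9248, -3.4943]  x^+=[0.5785, 2.6617, -0.2706]  P^+=[0.2991 0.0858 0.0578; 0.0858 0.2539 0.0270; 0.0578 0.0270 0.2674]
step 3: x^-=[0.5155, 2.6162, -0.4459]  P^-=[0.6551 0.0039 0.1204; 0.0039 0.3627 0.0353; 0.1204 0.0353 0.4892]  S=[1.1367 -0.2602 0.1117; -0.2602 0.9204 -0.1667; 0.1117 -0.1667 1.0441]  K=[0.5488 -0.0526 0.0414; 0.0108 0.4008 0.0480; 0.0180 0.0369 0.4666]  nu=[1.5778, -1.7513, 2.9274]  x^+=[1.5947, 2.0717, 0.8838]  P^+=[0.2876 0.0710 0.0633; 0.0710 0.2209 0.0309; 0.0633 0.0309 0.2645]
step 4: x^-=[1.7497, 1.8497, 1.1240]  P^-=[0.6423 -0.0086 0.1276; -0.0086 0.3340 0.0393; 0.1276 0.0393 0.4852]  S=[1.1268 -0.2638 0.1193; -0.2638 0.8973 -0.1607; 0.1193 -0.1607 1.0382]  K=[0.5406 -0.0642 0.0458; 0.0013 0.3802 0.0516; 0.0215 0.0379 0.4642]  nu=[-4.0934, -2.0498, -2.2776]  x^+=[-0.4358, 0.9475, -0.0991]  P^+=[0.2819 0.0632 0.0651; 0.0632 0.2080 0.0321; 0.0651 0.0321 0.2634]
step 5: x^-=[-0.5482, 1.0787, -0.2200]  P^-=[0.6359 -0.0155 0.1300; -0.0155 0.3236 0.0403; 0.1300 0.0403 0.4837]  S=[1.1228 -0.2671 0.1223; -0.2671 0.8904 -0.1590; 0.1223 -0.1590 1.0361]  K=[0.5364 -0.0698 0.0474; -0.0038 0.3722 0.0529; 0.0227 0.0381 0.4633]  nu=[-2.9950, 1.0604, 0.2955]  x^+=[-2.2145, 1.5003, -0.1106]  P^+=[0.2790 0.0595 0.0656; 0.0595 0.2028 0.0324; 0.0656 0.0324 0.2629]

innov = [-2.9950, 1.0604, 0.2955]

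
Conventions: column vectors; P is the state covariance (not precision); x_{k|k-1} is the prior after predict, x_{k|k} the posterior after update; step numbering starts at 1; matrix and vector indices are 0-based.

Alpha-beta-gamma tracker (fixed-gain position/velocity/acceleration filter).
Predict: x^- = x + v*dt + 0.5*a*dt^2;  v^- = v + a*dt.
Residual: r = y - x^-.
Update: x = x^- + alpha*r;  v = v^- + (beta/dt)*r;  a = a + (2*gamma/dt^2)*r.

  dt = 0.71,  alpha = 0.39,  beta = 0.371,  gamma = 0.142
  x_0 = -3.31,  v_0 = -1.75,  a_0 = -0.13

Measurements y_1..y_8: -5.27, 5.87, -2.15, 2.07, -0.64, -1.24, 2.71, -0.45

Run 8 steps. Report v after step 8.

step 1: x_pred=-4.5853  r=-0.6847  x^+=-4.8523  v^+=-2.2001  a^+=-0.5158
step 2: x_pred=-6.5444  r=12.4144  x^+=-1.7028  v^+=3.9207  a^+=6.4783
step 3: x_pred=2.7137  r=-4.8637  x^+=0.8169  v^+=5.9787  a^+=3.7381
step 4: x_pred=6.0040  r=-3.9340  x^+=4.4697  v^+=6.5772  a^+=1.5218
step 5: x_pred=9.5231  r=-10.1631  x^+=5.5595  v^+=2.3471  a^+=-4.2039
step 6: x_pred=6.1663  r=-7.4063  x^+=3.2778  v^+=-4.5078  a^+=-8.3765
step 7: x_pred=-2.0339  r=4.7439  x^+=-0.1838  v^+=-7.9762  a^+=-5.7038
step 8: x_pred=-7.2845  r=6.8345  x^+=-4.6191  v^+=-8.4546  a^+=-1.8534

v_post = -8.4546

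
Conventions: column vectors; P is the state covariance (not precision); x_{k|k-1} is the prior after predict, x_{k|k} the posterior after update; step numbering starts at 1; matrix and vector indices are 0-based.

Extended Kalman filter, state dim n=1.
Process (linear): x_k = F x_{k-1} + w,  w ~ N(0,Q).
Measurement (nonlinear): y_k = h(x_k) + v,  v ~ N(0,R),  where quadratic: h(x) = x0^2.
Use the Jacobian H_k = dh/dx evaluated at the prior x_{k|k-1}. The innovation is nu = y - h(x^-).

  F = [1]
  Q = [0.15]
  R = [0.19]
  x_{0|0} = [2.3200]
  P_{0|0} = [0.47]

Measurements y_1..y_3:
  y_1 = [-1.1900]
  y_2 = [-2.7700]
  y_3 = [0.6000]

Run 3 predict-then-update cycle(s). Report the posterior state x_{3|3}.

x_post = [-0.6891]

step 1: x^-=[2.3200]  P^-=[0.6200]  H_jac=[4.6400]  S=[13.5384]  K=[0.2125]  nu=[-6.5724]  x^+=[0.9234]  P^+=[0.0087]
step 2: x^-=[0.9234]  P^-=[0.1587]  H_jac=[1.8468]  S=[0.7313]  K=[0.4008]  nu=[-3.6227]  x^+=[-0.5285]  P^+=[0.0412]
step 3: x^-=[-0.5285]  P^-=[0.1912]  H_jac=[-1.0570]  S=[0.4037]  K=[-0.5008]  nu=[0.3207]  x^+=[-0.6891]  P^+=[0.0900]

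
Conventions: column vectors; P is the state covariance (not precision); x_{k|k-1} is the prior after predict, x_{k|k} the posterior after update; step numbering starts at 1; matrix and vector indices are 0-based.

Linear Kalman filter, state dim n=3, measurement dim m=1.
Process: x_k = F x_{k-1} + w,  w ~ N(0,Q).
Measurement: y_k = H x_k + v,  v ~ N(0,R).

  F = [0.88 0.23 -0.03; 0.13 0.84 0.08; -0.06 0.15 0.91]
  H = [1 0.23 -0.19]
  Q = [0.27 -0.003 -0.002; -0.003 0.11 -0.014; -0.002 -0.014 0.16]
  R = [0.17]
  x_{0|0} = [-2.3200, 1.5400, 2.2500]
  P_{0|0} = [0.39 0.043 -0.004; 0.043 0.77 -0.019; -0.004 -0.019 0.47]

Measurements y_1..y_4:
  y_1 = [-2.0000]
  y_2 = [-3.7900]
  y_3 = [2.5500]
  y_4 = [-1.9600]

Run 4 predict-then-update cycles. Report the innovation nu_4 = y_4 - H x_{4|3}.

innov = [-3.0983]

step 1: x^-=[-1.7549, 1.1720, 2.4177]  P^-=[0.6311 0.2222 -0.0109; 0.2222 0.6697 0.0977; -0.0109 0.0977 0.5624]  S=[0.9546]  K=[0.7168; 0.3747; -0.0998]  nu=[-0.0553]  x^+=[-1.7945, 1.1513, 2.4232]  P^+=[0.1406 -0.0342 0.0574; -0.0342 0.5357 0.1334; 0.0574 0.1334 0.5529]
step 2: x^-=[-1.3871, 0.9276, 2.4855]  P^-=[0.3890 0.0919 0.0633; 0.0919 0.5055 0.2038; 0.0633 0.2038 0.6612]  S=[0.6100]  K=[0.6526; 0.2778; -0.0253]  nu=[-2.1440]  x^+=[-2.7864, 0.3321, 2.5398]  P^+=[0.1292 -0.0187 0.0734; -0.0187 0.4585 0.2080; 0.0734 0.2080 0.6608]
step 3: x^-=[-2.4518, 0.1200, 2.5282]  P^-=[0.3806 0.0879 0.0883; 0.0879 0.4653 0.2613; 0.0883 0.2613 0.7671]  S=[0.5869]  K=[0.6543; 0.2474; 0.0044]  nu=[5.4546]  x^+=[1.1171, 1.4696, 2.5525]  P^+=[0.1293 -0.0072 0.0866; -0.0072 0.4294 0.2607; 0.0866 0.2607 0.7671]
step 4: x^-=[1.2445, 1.5839, 2.4762]  P^-=[0.3825 0.0914 0.1070; 0.0914 0.4553 0.3074; 0.1070 0.3074 0.8672]  S=[0.5824]  K=[0.6579; 0.2365; 0.0223]  nu=[-3.0983]  x^+=[-0.7940, 0.8513, 2.4072]  P^+=[0.1304 0.0008 0.0985; 0.0008 0.4228 0.3043; 0.0985 0.3043 0.8669]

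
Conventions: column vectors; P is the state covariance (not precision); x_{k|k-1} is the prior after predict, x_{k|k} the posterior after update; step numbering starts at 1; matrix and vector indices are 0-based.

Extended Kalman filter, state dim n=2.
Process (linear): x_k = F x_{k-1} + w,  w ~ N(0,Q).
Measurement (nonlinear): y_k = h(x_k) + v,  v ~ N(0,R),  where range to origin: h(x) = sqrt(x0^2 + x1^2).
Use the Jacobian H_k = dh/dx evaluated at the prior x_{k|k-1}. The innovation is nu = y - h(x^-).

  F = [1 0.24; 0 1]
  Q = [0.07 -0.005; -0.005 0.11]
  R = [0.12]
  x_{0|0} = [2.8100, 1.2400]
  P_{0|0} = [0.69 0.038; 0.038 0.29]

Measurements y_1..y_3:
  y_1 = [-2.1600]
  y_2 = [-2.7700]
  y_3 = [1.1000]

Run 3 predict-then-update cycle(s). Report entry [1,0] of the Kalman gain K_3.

K[1,0] = 0.5738

step 1: x^-=[3.1076, 1.2400]  P^-=[0.7949 0.1026; 0.1026 0.4000]  H_jac=[0.9288 0.3706]  S=[0.9313]  K=[0.8336; 0.2615]  nu=[-5.5059]  x^+=[-1.4821, -0.1997]  P^+=[0.1478 -0.1004; -0.1004 0.3363]
step 2: x^-=[-1.5300, -0.1997]  P^-=[0.1889 -0.0247; -0.0247 0.4463]  H_jac=[-0.9916 -0.1295]  S=[0.3069]  K=[-0.6000; -0.1085]  nu=[-4.3130]  x^+=[1.0579, 0.2680]  P^+=[0.0784 -0.0447; -0.0447 0.4427]
step 3: x^-=[1.1222, 0.2680]  P^-=[0.1525 0.0566; 0.0566 0.5527]  H_jac=[0.9726 0.2323]  S=[0.3197]  K=[0.5051; 0.5738]  nu=[-0.0538]  x^+=[1.0950, 0.2372]  P^+=[0.0709 -0.0361; -0.0361 0.4475]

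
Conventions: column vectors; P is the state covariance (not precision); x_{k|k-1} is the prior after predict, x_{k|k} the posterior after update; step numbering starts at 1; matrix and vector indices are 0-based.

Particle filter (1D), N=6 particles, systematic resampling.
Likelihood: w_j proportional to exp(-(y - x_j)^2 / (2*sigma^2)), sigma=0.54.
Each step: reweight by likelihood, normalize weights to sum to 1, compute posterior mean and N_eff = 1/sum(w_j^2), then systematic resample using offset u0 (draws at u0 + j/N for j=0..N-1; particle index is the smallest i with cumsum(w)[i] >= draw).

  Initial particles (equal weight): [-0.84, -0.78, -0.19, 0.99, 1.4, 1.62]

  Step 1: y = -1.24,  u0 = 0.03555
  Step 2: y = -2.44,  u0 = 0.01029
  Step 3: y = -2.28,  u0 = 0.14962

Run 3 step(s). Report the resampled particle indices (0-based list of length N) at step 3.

resampled_idx = [0, 1, 2, 3, 4, 5]

step 1: w=[0.4730, 0.4329, 0.0940, 0.0001, 0.0000, 0.0000]  mean=-0.7527  Neff=2.3812  idx=[0, 0, 0, 1, 1, 1]
step 2: w=[0.1944, 0.1944, 0.1944, 0.1390, 0.1390, 0.1390]  mean=-0.8150  Neff=5.8388  idx=[0, 0, 1, 2, 3, 4]
step 3: w=[0.1825, 0.1825, 0.1825, 0.1825, 0.1349, 0.1349]  mean=-0.8238  Neff=5.8930  idx=[0, 1, 2, 3, 4, 5]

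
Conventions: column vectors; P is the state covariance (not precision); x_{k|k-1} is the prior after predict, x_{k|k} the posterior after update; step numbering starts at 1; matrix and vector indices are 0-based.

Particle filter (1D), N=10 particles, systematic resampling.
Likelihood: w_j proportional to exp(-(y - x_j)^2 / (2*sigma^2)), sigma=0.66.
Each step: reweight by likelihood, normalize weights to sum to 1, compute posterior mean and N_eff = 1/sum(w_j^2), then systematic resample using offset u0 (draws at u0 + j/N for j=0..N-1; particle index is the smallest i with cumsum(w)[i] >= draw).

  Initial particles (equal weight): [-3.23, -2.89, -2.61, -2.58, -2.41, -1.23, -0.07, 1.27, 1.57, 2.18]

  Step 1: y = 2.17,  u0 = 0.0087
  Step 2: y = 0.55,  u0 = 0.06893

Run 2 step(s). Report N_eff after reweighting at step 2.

step 1: w=[0.0000, 0.0000, 0.0000, 0.0000, 0.0000, 0.0000, 0.0015, 0.1917, 0.3212, 0.4856]  mean=1.8062  Neff=2.6616  idx=[7, 7, 8, 8, 8, 8, 9, 9, 9, 9]
step 2: w=[0.2202, 0.2202, 0.1210, 0.1210, 0.1210, 0.1210, 0.0189, 0.0189, 0.0189, 0.0189]  mean=1.4840  Neff=6.3707  idx=[0, 0, 1, 1, 2, 3, 3, 4, 5, 8]

N_eff = 6.3707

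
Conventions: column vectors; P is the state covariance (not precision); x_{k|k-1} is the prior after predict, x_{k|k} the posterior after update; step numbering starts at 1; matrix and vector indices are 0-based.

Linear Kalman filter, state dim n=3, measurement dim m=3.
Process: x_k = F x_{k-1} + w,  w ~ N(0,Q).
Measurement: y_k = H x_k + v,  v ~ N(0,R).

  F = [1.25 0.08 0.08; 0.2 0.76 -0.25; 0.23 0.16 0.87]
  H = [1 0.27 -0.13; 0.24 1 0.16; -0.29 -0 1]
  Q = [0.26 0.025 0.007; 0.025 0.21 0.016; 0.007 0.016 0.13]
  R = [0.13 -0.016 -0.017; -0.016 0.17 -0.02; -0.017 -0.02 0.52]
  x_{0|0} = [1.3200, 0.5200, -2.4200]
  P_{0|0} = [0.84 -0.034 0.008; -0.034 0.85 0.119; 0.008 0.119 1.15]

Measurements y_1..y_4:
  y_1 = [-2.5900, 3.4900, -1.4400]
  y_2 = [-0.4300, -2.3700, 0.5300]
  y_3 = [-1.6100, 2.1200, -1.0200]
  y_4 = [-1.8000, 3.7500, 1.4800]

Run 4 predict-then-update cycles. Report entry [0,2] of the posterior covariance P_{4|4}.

step 1: x^-=[1.4980, 1.2642, -1.7186]  P^-=[1.5816 0.2333 0.3506; 0.2333 0.7501 -0.0243; 0.3506 -0.0243 1.1005]  S=[1.8214 0.8389 -0.2797; 0.8389 1.1705 0.0219; -0.2797 0.0219 1.5501]  K=[0.9422 -0.1056 0.1018; -0.1343 0.7834 -0.0946; 0.1903 0.0525 0.6779]  nu=[-4.6528, 2.1413, 0.7130]  x^+=[-3.0394, 3.4992, -2.0083]  P^+=[0.1567 -0.0862 0.0845; -0.0862 0.1719 -0.0876; 0.0845 -0.0876 0.3727]
step 2: x^-=[-3.6800, 2.5536, -1.8864]  P^-=[0.5069 -0.0447 0.1476; -0.0447 0.3375 -0.0994; 0.1476 -0.0994 0.4279]  S=[0.6132 0.1679 -0.0898; 0.1679 0.5057 -0.0446; -0.0898 -0.0446 0.9049]  K=[0.8038 -0.0612 0.0774; -0.0885 0.6377 -0.0728; 0.1736 -0.0097 0.4423]  nu=[2.3153, -3.7386, 1.3492]  x^+=[-1.4859, -0.1335, -0.8515]  P^+=[0.1307 -0.0667 0.0657; -0.0667 0.1382 -0.0684; 0.0657 -0.0684 0.2463]
step 3: x^-=[-1.9362, -0.1858, -1.1039]  P^-=[0.4656 -0.0255 0.1159; -0.0255 0.3096 -0.0634; 0.1159 -0.0634 0.3292]  S=[0.5843 0.1657 -0.0896; 0.1657 0.4912 -0.0333; -0.0896 -0.0333 0.8211]  K=[0.7817 -0.0464 0.0602; -0.0694 0.6172 -0.0508; 0.1511 0.0094 0.3768]  nu=[0.2328, 2.9471, -0.4776]  x^+=[-1.9197, 1.6411, -1.2211]  P^+=[0.1248 -0.0604 0.0551; -0.0604 0.1303 -0.0551; 0.0551 -0.0551 0.2092]
step 4: x^-=[-2.3661, 1.1686, -1.2413]  P^-=[0.4554 -0.0170 0.1024; -0.0170 0.3004 -0.0482; 0.1024 -0.0482 0.3006]  S=[0.5800 0.1675 -0.0936; 0.1675 0.4886 -0.0270; -0.0936 -0.0270 0.7995]  K=[0.7743 -0.0400 0.0521; -0.0611 0.6094 -0.0406; 0.1376 0.0226 0.3557]  nu=[0.0892, 3.3479, 2.0352]  x^+=[-2.3248, 3.1205, -0.4293]  P^+=[0.1225 -0.0577 0.0503; -0.0577 0.1271 -0.0490; 0.0503 -0.0490 0.1967]

P_post[0,2] = 0.0503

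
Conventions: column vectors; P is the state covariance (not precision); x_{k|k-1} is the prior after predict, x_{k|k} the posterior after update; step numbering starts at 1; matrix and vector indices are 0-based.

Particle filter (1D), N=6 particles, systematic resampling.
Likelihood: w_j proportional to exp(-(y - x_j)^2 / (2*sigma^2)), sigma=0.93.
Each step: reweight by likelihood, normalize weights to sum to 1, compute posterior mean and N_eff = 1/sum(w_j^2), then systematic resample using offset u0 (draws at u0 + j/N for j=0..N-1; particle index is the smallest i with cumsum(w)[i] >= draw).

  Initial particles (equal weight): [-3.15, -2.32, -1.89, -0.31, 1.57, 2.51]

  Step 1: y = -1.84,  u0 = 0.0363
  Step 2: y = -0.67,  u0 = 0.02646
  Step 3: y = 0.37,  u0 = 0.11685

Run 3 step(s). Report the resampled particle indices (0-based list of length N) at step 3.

resampled_idx = [1, 2, 3, 4, 5, 5]

step 1: w=[0.1481, 0.3495, 0.3987, 0.1032, 0.0005, 0.0000]  mean=-2.0621  Neff=3.1874  idx=[0, 1, 1, 2, 2, 2]
step 2: w=[0.0167, 0.1211, 0.1211, 0.2471, 0.2471, 0.2471]  mean=-2.0151  Neff=4.7011  idx=[1, 2, 3, 4, 4, 5]
step 3: w=[0.0637, 0.0637, 0.2181, 0.2181, 0.2181, 0.2181]  mean=-1.9448  Neff=5.0389  idx=[1, 2, 3, 4, 5, 5]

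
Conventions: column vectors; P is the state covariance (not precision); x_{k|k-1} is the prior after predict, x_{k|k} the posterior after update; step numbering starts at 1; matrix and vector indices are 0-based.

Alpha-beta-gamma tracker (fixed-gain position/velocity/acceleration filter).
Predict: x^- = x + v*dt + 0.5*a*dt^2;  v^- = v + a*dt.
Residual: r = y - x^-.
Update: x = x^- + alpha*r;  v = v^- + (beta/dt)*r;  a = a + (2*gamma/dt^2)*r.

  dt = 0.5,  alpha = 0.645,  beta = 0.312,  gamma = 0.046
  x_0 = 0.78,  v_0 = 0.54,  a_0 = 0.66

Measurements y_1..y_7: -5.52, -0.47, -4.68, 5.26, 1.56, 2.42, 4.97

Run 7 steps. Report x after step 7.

step 1: x_pred=1.1325  r=-6.6525  x^+=-3.1584  v^+=-3.2812  a^+=-1.7881
step 2: x_pred=-5.0225  r=4.5525  x^+=-2.0861  v^+=-1.3345  a^+=-0.1128
step 3: x_pred=-2.7675  r=-1.9125  x^+=-4.0011  v^+=-2.5843  a^+=-0.8166
step 4: x_pred=-5.3953  r=10.6553  x^+=1.4774  v^+=3.6563  a^+=3.1045
step 5: x_pred=3.6936  r=-2.1336  x^+=2.3174  v^+=3.8772  a^+=2.3194
step 6: x_pred=4.5459  r=-2.1259  x^+=3.1747  v^+=3.7103  a^+=1.5370
step 7: x_pred=5.2220  r=-0.2520  x^+=5.0595  v^+=4.3216  a^+=1.4443

x_post = 5.0595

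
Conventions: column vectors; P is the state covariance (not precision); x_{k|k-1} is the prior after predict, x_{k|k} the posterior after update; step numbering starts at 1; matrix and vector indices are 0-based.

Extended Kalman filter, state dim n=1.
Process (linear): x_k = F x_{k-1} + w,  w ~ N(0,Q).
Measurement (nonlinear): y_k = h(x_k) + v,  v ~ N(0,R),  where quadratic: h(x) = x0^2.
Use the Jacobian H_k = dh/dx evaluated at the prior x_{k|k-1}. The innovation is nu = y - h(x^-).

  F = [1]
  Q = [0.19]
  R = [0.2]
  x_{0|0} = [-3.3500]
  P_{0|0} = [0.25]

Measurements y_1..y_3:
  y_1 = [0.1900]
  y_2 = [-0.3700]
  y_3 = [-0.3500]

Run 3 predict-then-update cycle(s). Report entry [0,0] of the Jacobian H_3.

step 1: x^-=[-3.3500]  P^-=[0.4400]  H_jac=[-6.7000]  S=[19.9516]  K=[-0.1478]  nu=[-11.0325]  x^+=[-1.7199]  P^+=[0.0044]
step 2: x^-=[-1.7199]  P^-=[0.1944]  H_jac=[-3.4397]  S=[2.5002]  K=[-0.2675]  nu=[-3.3279]  x^+=[-0.8298]  P^+=[0.0156]
step 3: x^-=[-0.8298]  P^-=[0.2056]  H_jac=[-1.6595]  S=[0.7661]  K=[-0.4453]  nu=[-1.0385]  x^+=[-0.3673]  P^+=[0.0537]

H_jac[0,0] = -1.6595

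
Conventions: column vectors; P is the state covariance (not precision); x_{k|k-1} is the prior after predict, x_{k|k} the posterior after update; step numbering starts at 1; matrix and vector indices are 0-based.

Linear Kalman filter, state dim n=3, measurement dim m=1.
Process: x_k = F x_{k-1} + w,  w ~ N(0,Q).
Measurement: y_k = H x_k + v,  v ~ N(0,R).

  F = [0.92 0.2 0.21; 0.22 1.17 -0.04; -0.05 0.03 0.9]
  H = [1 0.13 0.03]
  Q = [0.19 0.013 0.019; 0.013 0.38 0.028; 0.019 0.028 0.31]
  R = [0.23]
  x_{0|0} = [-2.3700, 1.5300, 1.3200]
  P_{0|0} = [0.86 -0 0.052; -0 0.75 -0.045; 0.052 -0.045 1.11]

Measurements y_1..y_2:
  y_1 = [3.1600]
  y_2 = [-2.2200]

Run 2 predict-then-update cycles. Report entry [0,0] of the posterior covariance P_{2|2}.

P_post[0,0] = 0.1458

step 1: x^-=[-1.5972, 1.2159, 1.3524]  P^-=[1.0132 0.3430 0.2279; 0.3430 1.4534 -0.0320; 0.2279 -0.0320 1.2048]  S=[1.3714]  K=[0.7763; 0.3872; 0.1895]  nu=[4.5586]  x^+=[1.9415, 2.9810, 2.2161]  P^+=[0.1868 -0.0692 0.0262; -0.0692 1.2478 -0.1326; 0.0262 -0.1326 1.1556]
step 2: x^-=[2.8477, 3.8262, 1.9868]  P^-=[0.4224 0.2243 0.2318; 0.2243 2.0753 -0.1025; 0.2318 -0.1025 1.2383]  S=[0.7601]  K=[0.6033; 0.6460; 0.3363]  nu=[-5.6247]  x^+=[-0.5458, 0.1926, 0.0955]  P^+=[0.1458 -0.0719 0.0776; -0.0719 1.7581 -0.2676; 0.0776 -0.2676 1.1524]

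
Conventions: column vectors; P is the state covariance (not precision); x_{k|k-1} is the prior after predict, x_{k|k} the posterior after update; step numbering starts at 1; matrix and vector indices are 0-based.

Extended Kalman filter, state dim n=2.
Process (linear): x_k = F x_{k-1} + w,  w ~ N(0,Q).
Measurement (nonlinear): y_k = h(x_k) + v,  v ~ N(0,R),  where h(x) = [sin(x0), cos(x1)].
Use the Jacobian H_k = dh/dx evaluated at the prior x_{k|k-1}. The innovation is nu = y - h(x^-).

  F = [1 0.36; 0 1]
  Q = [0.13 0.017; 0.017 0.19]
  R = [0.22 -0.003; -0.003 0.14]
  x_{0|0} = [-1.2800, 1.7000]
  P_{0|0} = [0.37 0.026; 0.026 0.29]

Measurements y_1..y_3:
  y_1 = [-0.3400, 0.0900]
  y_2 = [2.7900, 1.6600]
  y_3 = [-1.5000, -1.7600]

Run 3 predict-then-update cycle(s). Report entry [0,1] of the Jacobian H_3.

step 1: x^-=[-0.6680, 1.7000]  P^-=[0.5563 0.1474; 0.1474 0.4800]  H_jac=[0.7851 0.0000; 0.0000 -0.9917]  S=[0.5629 -0.1178; -0.1178 0.6120]  K=[0.7564 -0.0933; 0.0447 -0.7691]  nu=[0.2794, 0.2188]  x^+=[-0.4771, 1.5442]  P^+=[0.2123 0.0155; 0.0155 0.1087]
step 2: x^-=[0.0788, 1.5442]  P^-=[0.3675 0.0716; 0.0716 0.2987]  H_jac=[0.9969 0.0000; 0.0000 -0.9996]  S=[0.5853 -0.0744; -0.0744 0.4385]  K=[0.6186 -0.0583; 0.0362 -0.6748]  nu=[2.7113, 1.6334]  x^+=[1.6608, 0.5401]  P^+=[0.1367 0.0100; 0.0100 0.0946]
step 3: x^-=[1.8553, 0.5401]  P^-=[0.2862 0.0611; 0.0611 0.2846]  H_jac=[-0.2807 0.0000; 0.0000 -0.5142]  S=[0.2425 0.0058; 0.0058 0.2153]  K=[-0.3279 -0.1371; -0.0544 -0.6784]  nu=[-2.4598, -2.6176]  x^+=[3.0206, 2.4499]  P^+=[0.2555 0.0354; 0.0354 0.1844]

H_jac[0,1] = 0.0000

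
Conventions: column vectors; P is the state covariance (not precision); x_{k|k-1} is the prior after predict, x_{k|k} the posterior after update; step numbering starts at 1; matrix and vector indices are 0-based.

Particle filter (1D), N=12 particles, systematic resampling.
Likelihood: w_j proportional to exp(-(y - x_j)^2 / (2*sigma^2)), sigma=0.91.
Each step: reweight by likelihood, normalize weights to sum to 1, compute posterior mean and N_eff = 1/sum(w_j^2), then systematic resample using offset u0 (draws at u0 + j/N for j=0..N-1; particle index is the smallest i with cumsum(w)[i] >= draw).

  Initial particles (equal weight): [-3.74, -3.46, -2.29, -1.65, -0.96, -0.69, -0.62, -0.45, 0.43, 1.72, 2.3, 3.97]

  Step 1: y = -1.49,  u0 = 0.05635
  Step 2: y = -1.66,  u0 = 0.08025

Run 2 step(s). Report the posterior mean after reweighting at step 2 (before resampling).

step 1: w=[0.0102, 0.0209, 0.1479, 0.2143, 0.1837, 0.1479, 0.1378, 0.1133, 0.0235, 0.0004, 0.0000, 0.0000]  mean=-1.2068  Neff=6.3963  idx=[2, 2, 3, 3, 3, 4, 4, 5, 5, 6, 7, 7]
step 2: w=[0.0921, 0.0921, 0.1171, 0.1171, 0.1171, 0.0871, 0.0871, 0.0663, 0.0663, 0.0609, 0.0484, 0.0484]  mean=-1.3415  Neff=11.0551  idx=[0, 1, 2, 3, 3, 4, 5, 6, 7, 8, 10, 11]

post_mean = -1.3415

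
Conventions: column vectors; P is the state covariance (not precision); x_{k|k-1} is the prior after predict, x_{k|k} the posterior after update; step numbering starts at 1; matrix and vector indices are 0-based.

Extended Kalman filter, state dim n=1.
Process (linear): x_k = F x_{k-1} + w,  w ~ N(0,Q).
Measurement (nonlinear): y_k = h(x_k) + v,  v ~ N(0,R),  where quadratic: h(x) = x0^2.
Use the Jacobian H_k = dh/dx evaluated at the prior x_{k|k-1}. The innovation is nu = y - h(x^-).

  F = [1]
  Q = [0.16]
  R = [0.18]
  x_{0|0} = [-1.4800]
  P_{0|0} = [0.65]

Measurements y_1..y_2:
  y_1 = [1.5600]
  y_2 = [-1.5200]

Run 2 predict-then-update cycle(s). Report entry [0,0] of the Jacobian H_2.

H_jac[0,0] = -2.5446

step 1: x^-=[-1.4800]  P^-=[0.8100]  H_jac=[-2.9600]  S=[7.2769]  K=[-0.3295]  nu=[-0.6304]  x^+=[-1.2723]  P^+=[0.0200]
step 2: x^-=[-1.2723]  P^-=[0.1800]  H_jac=[-2.5446]  S=[1.3457]  K=[-0.3404]  nu=[-3.1387]  x^+=[-0.2038]  P^+=[0.0241]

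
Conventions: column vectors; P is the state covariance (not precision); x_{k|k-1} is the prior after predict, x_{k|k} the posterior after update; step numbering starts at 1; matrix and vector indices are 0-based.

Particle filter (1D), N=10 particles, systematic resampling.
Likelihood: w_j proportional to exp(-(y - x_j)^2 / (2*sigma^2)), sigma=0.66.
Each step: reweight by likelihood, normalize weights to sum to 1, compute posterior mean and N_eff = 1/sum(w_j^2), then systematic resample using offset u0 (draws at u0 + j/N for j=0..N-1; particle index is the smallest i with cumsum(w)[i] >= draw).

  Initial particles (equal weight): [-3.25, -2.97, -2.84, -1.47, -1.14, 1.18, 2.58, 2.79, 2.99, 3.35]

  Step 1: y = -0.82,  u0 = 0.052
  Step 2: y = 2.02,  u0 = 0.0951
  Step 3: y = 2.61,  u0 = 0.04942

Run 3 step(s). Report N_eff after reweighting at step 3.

step 1: w=[0.0007, 0.0032, 0.0060, 0.4023, 0.5810, 0.0066, 0.0000, 0.0000, 0.0000, 0.0000]  mean=-1.2752  Neff=2.0019  idx=[3, 3, 3, 3, 4, 4, 4, 4, 4, 4]
step 2: w=[0.0127, 0.0127, 0.0127, 0.0127, 0.1582, 0.1582, 0.1582, 0.1582, 0.1582, 0.1582]  mean=-1.1568  Neff=6.6330  idx=[4, 4, 5, 6, 6, 7, 8, 8, 9, 9]
step 3: w=[0.1000, 0.1000, 0.1000, 0.1000, 0.1000, 0.1000, 0.1000, 0.1000, 0.1000, 0.1000]  mean=-1.1400  Neff=10.0000  idx=[0, 1, 2, 3, 4, 5, 6, 7, 8, 9]

N_eff = 10.0000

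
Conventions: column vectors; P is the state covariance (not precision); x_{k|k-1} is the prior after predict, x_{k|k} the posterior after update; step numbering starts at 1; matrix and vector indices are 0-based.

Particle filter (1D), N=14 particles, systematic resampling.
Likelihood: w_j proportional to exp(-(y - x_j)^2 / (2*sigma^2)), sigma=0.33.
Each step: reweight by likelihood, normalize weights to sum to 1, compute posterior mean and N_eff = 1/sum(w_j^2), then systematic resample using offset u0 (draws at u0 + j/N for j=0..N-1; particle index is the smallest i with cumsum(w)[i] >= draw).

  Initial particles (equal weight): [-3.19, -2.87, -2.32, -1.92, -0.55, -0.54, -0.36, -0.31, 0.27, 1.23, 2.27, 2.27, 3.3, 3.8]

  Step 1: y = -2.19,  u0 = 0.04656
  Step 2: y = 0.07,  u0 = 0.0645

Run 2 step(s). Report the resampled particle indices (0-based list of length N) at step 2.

step 1: w=[0.0057, 0.0676, 0.5226, 0.4041, 0.0000, 0.0000, 0.0000, 0.0000, 0.0000, 0.0000, 0.0000, 0.0000, 0.0000, 0.0000]  mean=-2.2005  Neff=2.2676  idx=[1, 2, 2, 2, 2, 2, 2, 2, 3, 3, 3, 3, 3, 3]
step 2: w=[0.0000, 0.0001, 0.0001, 0.0001, 0.0001, 0.0001, 0.0001, 0.0001, 0.1666, 0.1666, 0.1666, 0.1666, 0.1666, 0.1666]  mean=-1.9201  Neff=6.0045  idx=[8, 8, 9, 9, 10, 10, 10, 11, 11, 12, 12, 13, 13, 13]

resampled_idx = [8, 8, 9, 9, 10, 10, 10, 11, 11, 12, 12, 13, 13, 13]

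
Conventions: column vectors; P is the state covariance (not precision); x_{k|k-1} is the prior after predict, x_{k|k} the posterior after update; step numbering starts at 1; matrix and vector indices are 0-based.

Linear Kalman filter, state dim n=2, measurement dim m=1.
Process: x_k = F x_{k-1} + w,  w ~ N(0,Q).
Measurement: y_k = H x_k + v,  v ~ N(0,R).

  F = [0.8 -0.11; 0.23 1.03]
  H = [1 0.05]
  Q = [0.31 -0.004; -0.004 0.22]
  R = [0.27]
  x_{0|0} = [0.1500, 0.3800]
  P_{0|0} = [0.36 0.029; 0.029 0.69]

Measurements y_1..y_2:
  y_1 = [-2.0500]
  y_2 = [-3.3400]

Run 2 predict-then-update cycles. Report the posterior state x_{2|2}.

step 1: x^-=[0.0782, 0.4259]  P^-=[0.5436 0.0072; 0.0072 0.9848]  S=[0.8168]  K=[0.6660; 0.0691]  nu=[-2.1495]  x^+=[-1.3534, 0.2773]  P^+=[0.1813 -0.0304; -0.0304 0.9809]
step 2: x^-=[-1.1132, -0.0256]  P^-=[0.4433 -0.1060; -0.1060 1.2558]  S=[0.7058]  K=[0.6205; -0.0613]  nu=[-2.2255]  x^+=[-2.4942, 0.1107]  P^+=[0.1715 -0.0792; -0.0792 1.2532]

x_post = [-2.4942, 0.1107]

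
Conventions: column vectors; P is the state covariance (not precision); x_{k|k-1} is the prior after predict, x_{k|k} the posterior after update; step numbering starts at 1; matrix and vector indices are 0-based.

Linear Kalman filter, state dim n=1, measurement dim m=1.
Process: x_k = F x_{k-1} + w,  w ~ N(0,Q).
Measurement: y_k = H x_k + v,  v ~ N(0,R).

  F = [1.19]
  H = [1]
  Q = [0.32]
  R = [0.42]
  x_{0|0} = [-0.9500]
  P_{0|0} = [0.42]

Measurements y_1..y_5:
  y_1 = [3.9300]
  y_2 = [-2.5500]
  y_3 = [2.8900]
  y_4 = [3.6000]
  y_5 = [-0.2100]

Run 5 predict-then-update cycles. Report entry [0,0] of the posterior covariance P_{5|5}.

P_post[0,0] = 0.2611

step 1: x^-=[-1.1305]  P^-=[0.9148]  S=[1.3348]  K=[0.6853]  nu=[5.0605]  x^+=[2.3376]  P^+=[0.2878]
step 2: x^-=[2.7818]  P^-=[0.7276]  S=[1.1476]  K=[0.6340]  nu=[-5.3318]  x^+=[-0.5987]  P^+=[0.2663]
step 3: x^-=[-0.7124]  P^-=[0.6971]  S=[1.1171]  K=[0.6240]  nu=[3.6024]  x^+=[1.5356]  P^+=[0.2621]
step 4: x^-=[1.8273]  P^-=[0.6911]  S=[1.1111]  K=[0.6220]  nu=[1.7727]  x^+=[2.9300]  P^+=[0.2612]
step 5: x^-=[3.4866]  P^-=[0.6899]  S=[1.1099]  K=[0.6216]  nu=[-3.6966]  x^+=[1.1888]  P^+=[0.2611]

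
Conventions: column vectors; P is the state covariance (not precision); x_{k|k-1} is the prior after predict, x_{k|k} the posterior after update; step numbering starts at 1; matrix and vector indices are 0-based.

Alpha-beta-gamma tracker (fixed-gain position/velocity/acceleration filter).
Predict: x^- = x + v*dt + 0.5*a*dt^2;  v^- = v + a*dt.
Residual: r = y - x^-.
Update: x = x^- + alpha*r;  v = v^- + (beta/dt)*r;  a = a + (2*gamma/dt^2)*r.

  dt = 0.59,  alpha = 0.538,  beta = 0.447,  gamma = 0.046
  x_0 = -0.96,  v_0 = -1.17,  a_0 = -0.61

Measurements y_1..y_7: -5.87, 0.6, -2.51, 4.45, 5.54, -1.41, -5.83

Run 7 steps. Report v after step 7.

step 1: x_pred=-1.7565  r=-4.1135  x^+=-3.9695  v^+=-4.6464  a^+=-1.6972
step 2: x_pred=-7.0063  r=7.6063  x^+=-2.9141  v^+=0.1150  a^+=0.3131
step 3: x_pred=-2.7918  r=0.2818  x^+=-2.6402  v^+=0.5132  a^+=0.3876
step 4: x_pred=-2.2699  r=6.7199  x^+=1.3454  v^+=5.8331  a^+=2.1636
step 5: x_pred=5.1635  r=0.3765  x^+=5.3661  v^+=7.3949  a^+=2.2631
step 6: x_pred=10.1229  r=-11.5329  x^+=3.9182  v^+=-0.0076  a^+=-0.7849
step 7: x_pred=3.7771  r=-9.6071  x^+=-1.3915  v^+=-7.7493  a^+=-3.3240

v_post = -7.7493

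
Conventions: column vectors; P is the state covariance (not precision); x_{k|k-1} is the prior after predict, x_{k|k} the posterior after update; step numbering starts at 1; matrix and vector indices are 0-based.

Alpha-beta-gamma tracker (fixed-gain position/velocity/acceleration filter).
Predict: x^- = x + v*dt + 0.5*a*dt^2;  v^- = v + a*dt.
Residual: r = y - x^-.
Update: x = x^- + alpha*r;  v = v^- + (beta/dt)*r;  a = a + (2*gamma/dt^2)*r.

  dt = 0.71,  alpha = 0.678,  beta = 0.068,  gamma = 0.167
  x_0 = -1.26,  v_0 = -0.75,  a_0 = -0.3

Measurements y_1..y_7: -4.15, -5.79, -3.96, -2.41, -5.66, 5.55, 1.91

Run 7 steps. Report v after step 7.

v_post = 10.3335

step 1: x_pred=-1.8681  r=-2.2819  x^+=-3.4152  v^+=-1.1815  a^+=-1.8119
step 2: x_pred=-4.7108  r=-1.0792  x^+=-5.4425  v^+=-2.5714  a^+=-2.5269
step 3: x_pred=-7.9051  r=3.9451  x^+=-5.2303  v^+=-3.9876  a^+=0.0869
step 4: x_pred=-8.0396  r=5.6296  x^+=-4.2227  v^+=-3.3867  a^+=3.8170
step 5: x_pred=-5.6653  r=0.0053  x^+=-5.6617  v^+=-0.6762  a^+=3.8204
step 6: x_pred=-5.1788  r=10.7288  x^+=2.0953  v^+=3.0639  a^+=10.9290
step 7: x_pred=7.0253  r=-5.1153  x^+=3.5571  v^+=10.3335  a^+=7.5398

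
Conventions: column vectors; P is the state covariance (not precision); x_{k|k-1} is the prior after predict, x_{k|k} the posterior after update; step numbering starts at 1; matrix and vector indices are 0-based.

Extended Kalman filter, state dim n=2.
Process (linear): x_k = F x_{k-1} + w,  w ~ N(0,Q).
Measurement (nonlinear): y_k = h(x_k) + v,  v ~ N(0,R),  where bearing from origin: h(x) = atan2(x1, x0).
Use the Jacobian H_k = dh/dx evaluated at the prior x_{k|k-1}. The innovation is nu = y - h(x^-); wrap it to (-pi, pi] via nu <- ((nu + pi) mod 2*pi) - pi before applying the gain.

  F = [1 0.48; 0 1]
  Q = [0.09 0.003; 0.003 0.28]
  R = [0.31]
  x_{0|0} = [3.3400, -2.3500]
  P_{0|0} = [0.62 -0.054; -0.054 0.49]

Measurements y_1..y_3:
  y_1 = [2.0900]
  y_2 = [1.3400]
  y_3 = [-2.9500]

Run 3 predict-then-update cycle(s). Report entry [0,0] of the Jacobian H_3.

step 1: x^-=[2.2120, -2.3500]  P^-=[0.7711 0.1842; 0.1842 0.7700]  H_jac=[0.2256 0.2124]  S=[0.4016]  K=[0.5306; 0.5106]  nu=[2.9056]  x^+=[3.7536, -0.8663]  P^+=[0.6580 0.0754; 0.0754 0.6653]
step 2: x^-=[3.3378, -0.8663]  P^-=[0.9737 0.3977; 0.3977 0.9453]  H_jac=[0.0728 0.2807]  S=[0.4059]  K=[0.4498; 0.7250]  nu=[1.5939]  x^+=[4.0547, 0.2894]  P^+=[0.8915 0.2653; 0.2653 0.7319]
step 3: x^-=[4.1936, 0.2894]  P^-=[1.4049 0.6197; 0.6197 1.0119]  H_jac=[-0.0164 0.2373]  S=[0.3626]  K=[0.3422; 0.6344]  nu=[-3.0189]  x^+=[3.1607, -1.6257]  P^+=[1.3625 0.5410; 0.5410 0.8660]

H_jac[0,0] = -0.0164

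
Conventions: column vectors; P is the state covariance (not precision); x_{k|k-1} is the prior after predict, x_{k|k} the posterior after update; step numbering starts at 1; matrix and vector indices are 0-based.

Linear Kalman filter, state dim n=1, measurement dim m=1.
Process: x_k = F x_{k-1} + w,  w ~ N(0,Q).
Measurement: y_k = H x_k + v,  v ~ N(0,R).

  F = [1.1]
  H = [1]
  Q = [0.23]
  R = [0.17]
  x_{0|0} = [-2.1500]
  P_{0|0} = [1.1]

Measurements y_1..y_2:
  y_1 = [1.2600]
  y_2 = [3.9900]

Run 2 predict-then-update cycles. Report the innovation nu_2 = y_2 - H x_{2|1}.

innov = [2.9956]

step 1: x^-=[-2.3650]  P^-=[1.5610]  S=[1.7310]  K=[0.9018]  nu=[3.6250]  x^+=[0.9040]  P^+=[0.1533]
step 2: x^-=[0.9944]  P^-=[0.4155]  S=[0.5855]  K=[0.7096]  nu=[2.9956]  x^+=[3.1202]  P^+=[0.1206]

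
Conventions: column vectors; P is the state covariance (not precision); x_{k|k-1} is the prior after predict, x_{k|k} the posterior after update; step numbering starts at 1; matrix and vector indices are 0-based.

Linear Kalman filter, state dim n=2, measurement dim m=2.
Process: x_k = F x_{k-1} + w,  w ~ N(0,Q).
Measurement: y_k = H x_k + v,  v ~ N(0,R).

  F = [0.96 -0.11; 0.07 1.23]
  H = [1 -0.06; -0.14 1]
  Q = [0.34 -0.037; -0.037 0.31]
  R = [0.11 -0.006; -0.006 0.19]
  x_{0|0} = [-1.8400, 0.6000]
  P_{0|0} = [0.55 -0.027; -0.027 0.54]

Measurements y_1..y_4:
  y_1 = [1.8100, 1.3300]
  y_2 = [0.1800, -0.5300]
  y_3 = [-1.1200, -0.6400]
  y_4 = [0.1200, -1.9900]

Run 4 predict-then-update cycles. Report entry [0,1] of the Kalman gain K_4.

step 1: x^-=[-1.8324, 0.6092]  P^-=[0.8591 -0.1048; -0.1048 1.1250]  S=[0.9857 -0.2994; -0.2994 1.3612]  K=[0.8870 0.0298; 0.0853 0.8560]  nu=[3.6790, 0.4643]  x^+=[1.4445, 1.3203]  P^+=[0.0982 0.0141; 0.0141 0.1641]
step 2: x^-=[1.2415, 1.7251]  P^-=[0.4295 -0.0361; -0.0361 0.5612]  S=[0.5459 -0.1362; -0.1362 0.7697]  K=[0.7947 0.0156; 0.0583 0.7460]  nu=[-0.9580, -2.0813]  x^+=[0.4477, 0.1166]  P^+=[0.0880 0.0105; 0.0105 0.1429]
step 3: x^-=[0.4169, 0.1748]  P^-=[0.4206 -0.0381; -0.0381 0.5284]  S=[0.5370 -0.1350; -0.1350 0.7373]  K=[0.7907 0.0133; 0.0545 0.7339]  nu=[-1.5264, -0.7564]  x^+=[-0.8001, -0.4635]  P^+=[0.0875 0.0100; 0.0100 0.1405]
step 4: x^-=[-0.7171, -0.6261]  P^-=[0.4202 -0.0384; -0.0384 0.5247]  S=[0.5367 -0.1350; -0.1350 0.7337]  K=[0.7905 0.0130; 0.0541 0.7324]  nu=[0.7995, -1.4642]  x^+=[-0.1041, -1.6554]  P^+=[0.0875 0.0100; 0.0100 0.1402]

K[0,1] = 0.0130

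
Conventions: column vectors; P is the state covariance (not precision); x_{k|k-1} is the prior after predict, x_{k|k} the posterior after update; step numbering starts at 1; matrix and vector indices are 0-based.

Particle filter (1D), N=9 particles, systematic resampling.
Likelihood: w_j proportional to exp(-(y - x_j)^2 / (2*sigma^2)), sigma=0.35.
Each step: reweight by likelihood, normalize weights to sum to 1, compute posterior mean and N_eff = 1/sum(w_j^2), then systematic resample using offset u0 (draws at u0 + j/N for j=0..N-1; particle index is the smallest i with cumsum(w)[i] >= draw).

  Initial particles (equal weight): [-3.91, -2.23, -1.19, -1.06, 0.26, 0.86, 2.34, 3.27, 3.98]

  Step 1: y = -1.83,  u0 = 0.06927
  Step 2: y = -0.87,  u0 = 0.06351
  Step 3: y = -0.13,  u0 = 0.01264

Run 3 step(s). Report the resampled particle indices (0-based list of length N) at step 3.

step 1: w=[0.0000, 0.6528, 0.2357, 0.1115, 0.0000, 0.0000, 0.0000, 0.0000, 0.0000]  mean=-1.8544  Neff=2.0238  idx=[1, 1, 1, 1, 1, 1, 2, 2, 3]
step 2: w=[0.0002, 0.0002, 0.0002, 0.0002, 0.0002, 0.0002, 0.3016, 0.3016, 0.3953]  mean=-1.1401  Neff=2.9566  idx=[6, 6, 6, 7, 7, 8, 8, 8, 8]
step 3: w=[0.0606, 0.0606, 0.0606, 0.0606, 0.0606, 0.1742, 0.1742, 0.1742, 0.1742]  mean=-1.0994  Neff=7.1530  idx=[0, 2, 3, 5, 5, 6, 7, 7, 8]

resampled_idx = [0, 2, 3, 5, 5, 6, 7, 7, 8]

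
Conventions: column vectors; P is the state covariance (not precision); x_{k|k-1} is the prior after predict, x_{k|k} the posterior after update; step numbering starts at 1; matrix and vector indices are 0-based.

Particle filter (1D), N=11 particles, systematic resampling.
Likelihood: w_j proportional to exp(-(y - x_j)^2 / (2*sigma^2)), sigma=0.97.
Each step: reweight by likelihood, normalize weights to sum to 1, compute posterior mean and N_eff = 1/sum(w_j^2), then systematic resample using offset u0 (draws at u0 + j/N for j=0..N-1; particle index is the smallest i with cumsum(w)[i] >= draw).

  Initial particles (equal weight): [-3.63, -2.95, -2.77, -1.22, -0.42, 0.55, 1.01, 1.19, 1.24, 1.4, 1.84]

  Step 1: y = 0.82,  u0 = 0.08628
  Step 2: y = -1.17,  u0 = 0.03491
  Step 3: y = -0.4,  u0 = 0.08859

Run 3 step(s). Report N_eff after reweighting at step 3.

N_eff = 9.3244

step 1: w=[0.0000, 0.0001, 0.0002, 0.0191, 0.0768, 0.1674, 0.1707, 0.1618, 0.1584, 0.1455, 0.1001]  mean=0.9849  Neff=6.8558  idx=[4, 5, 6, 6, 7, 7, 8, 8, 9, 10, 10]
step 2: w=[0.5492, 0.1537, 0.0593, 0.0593, 0.0384, 0.0384, 0.0338, 0.0338, 0.0221, 0.0060, 0.0060]  mean=0.2019  Neff=2.9580  idx=[0, 0, 0, 0, 0, 0, 1, 1, 2, 4, 7]
step 3: w=[0.1237, 0.1237, 0.1237, 0.1237, 0.1237, 0.1237, 0.0766, 0.0766, 0.0430, 0.0323, 0.0296]  mean=-0.1088  Neff=9.3244  idx=[0, 1, 2, 2, 3, 4, 5, 5, 6, 8, 10]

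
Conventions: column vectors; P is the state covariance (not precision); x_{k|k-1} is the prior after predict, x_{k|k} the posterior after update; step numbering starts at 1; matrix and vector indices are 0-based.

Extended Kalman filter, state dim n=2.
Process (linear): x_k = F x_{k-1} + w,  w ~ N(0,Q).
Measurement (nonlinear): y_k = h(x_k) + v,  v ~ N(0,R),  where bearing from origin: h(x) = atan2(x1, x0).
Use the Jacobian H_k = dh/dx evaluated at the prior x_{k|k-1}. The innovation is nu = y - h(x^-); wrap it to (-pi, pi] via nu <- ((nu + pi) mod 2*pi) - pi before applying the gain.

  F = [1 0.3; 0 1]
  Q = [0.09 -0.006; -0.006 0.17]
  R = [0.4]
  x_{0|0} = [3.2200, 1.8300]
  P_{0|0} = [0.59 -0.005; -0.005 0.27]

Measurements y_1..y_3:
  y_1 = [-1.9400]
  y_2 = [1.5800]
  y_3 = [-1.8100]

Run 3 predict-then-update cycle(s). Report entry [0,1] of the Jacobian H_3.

step 1: x^-=[3.7690, 1.8300]  P^-=[0.7013 0.0700; 0.0700 0.4400]  H_jac=[-0.1042 0.2147]  S=[0.4248]  K=[-0.1367; 0.2052]  nu=[-2.3920]  x^+=[4.0961, 1.3391]  P^+=[0.6934 0.0819; 0.0819 0.4221]
step 2: x^-=[4.4978, 1.3391]  P^-=[0.8705 0.2026; 0.2026 0.5921]  H_jac=[-0.0608 0.2042]  S=[0.4229]  K=[-0.0273; 0.2568]  nu=[1.2906]  x^+=[4.4625, 1.6706]  P^+=[0.8702 0.2055; 0.2055 0.5642]
step 3: x^-=[4.9637, 1.6706]  P^-=[1.1343 0.3688; 0.3688 0.7342]  H_jac=[-0.0609 0.1810]  S=[0.4201]  K=[-0.0056; 0.2628]  nu=[-2.1347]  x^+=[4.9756, 1.1096]  P^+=[1.1343 0.3694; 0.3694 0.7052]

H_jac[0,1] = 0.1810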